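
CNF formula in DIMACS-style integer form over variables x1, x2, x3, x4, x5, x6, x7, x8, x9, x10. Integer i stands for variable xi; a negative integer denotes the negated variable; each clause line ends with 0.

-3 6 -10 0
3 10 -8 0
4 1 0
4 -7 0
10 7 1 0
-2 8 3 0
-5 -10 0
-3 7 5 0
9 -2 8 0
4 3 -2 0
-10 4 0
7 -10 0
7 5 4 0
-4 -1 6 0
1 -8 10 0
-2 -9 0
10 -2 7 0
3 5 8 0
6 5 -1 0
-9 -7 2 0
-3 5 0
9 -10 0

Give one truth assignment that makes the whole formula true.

x1=T, x2=F, x3=F, x4=F, x5=T, x6=T, x7=F, x8=F, x9=F, x10=F

Pure literal: x6 appears only positively; assign x6 = True.
Branch on x1: take x1 = True.
For the remaining variables, x2 = False, x3 = False, x4 = False, x5 = True, x7 = False, x8 = False, x9 = False, x10 = False works.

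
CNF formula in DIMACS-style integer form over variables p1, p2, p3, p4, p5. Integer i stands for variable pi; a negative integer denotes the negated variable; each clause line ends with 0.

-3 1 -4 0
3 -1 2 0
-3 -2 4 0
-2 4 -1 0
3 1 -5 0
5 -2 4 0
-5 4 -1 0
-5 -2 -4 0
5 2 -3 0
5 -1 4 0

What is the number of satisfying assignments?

7

Case analysis on p4 and p1:
  p4=1, p1=1: remaining (p2,p3,p5) ∈ {(0,1,1); (1,0,0); (1,1,0)} — 3.
  p4=1, p1=0: remaining (p2,p3,p5) ∈ {(0,0,0); (1,0,0)} — 2.
  p4=0, p1=1: a clause becomes empty — 0.
  p4=0, p1=0: remaining (p2,p3,p5) ∈ {(0,0,0); (0,1,1)} — 2.
Total: 3 + 2 + 0 + 2 = 7.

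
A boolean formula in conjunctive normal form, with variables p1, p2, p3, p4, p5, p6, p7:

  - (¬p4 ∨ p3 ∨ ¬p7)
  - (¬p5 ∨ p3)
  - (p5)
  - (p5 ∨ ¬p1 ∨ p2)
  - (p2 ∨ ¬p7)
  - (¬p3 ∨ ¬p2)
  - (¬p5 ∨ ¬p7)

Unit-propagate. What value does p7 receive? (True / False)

False

(p5) is a unit clause: p5 = True.
From (¬p5 ∨ p3) and p5 = True: p3 = True.
(¬p3 ∨ ¬p2): since p3 = True, the clause reduces to (¬p2). p2 = False.
(¬p7 ∨ p2) with p2 = False leaves only ¬p7, so p7 = False.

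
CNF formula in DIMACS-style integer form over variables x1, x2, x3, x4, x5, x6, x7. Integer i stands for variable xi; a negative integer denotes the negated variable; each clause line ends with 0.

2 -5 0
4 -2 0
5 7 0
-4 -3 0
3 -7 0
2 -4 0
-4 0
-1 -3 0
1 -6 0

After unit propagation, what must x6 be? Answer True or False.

False

(NOT x4) is a unit clause: x4 = False.
In (NOT x2 OR x4), x4 is now false; NOT x2 must hold, so x2 = False.
(x2 OR NOT x5): since x2 = False, the clause reduces to (NOT x5). x5 = False.
(x5 OR x7) with x5 = False leaves only x7, so x7 = True.
In (x3 OR NOT x7), NOT x7 is now false; x3 must hold, so x3 = True.
In (NOT x3 OR NOT x1), NOT x3 is now false; NOT x1 must hold, so x1 = False.
(NOT x6 OR x1) with x1 = False leaves only NOT x6, so x6 = False.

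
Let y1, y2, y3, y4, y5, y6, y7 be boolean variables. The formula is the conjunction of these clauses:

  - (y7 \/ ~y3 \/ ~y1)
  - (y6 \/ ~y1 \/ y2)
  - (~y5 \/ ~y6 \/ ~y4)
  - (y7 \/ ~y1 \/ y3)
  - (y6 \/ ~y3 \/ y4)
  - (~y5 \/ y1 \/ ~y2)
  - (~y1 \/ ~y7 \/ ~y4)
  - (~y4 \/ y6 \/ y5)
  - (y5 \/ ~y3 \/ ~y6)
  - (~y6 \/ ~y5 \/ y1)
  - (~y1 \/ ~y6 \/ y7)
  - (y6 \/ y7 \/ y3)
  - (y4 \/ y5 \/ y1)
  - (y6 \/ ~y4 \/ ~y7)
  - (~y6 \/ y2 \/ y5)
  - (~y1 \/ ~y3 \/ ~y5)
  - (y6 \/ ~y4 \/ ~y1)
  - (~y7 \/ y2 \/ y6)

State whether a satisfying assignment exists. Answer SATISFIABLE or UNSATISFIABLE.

SATISFIABLE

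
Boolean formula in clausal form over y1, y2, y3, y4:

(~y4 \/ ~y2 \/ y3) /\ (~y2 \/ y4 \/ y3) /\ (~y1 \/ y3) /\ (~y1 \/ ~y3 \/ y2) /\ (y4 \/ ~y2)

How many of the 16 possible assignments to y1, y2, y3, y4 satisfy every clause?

6

The models are:
  y1=F y2=F y3=F y4=F
  y1=F y2=F y3=F y4=T
  y1=F y2=F y3=T y4=F
  y1=F y2=F y3=T y4=T
  y1=F y2=T y3=T y4=T
  y1=T y2=T y3=T y4=T
Count: 6.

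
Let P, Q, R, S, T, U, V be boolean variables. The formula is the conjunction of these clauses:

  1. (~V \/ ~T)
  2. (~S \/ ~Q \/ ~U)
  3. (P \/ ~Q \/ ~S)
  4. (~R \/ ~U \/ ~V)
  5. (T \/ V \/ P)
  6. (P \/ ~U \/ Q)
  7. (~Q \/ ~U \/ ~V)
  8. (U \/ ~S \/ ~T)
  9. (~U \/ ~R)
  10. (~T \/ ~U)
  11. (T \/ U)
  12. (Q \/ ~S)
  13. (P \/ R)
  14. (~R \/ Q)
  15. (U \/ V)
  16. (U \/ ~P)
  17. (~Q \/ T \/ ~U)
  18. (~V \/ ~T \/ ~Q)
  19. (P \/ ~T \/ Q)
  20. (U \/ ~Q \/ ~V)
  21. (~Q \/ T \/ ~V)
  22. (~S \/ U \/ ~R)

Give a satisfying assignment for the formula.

P = T, Q = F, R = F, S = F, T = F, U = T, V = F

Check each clause:
  1. (~V \/ ~T) — ~V is true.
  2. (~S \/ ~Q \/ ~U) — ~S is true.
  3. (~S \/ P \/ ~Q) — P is true.
  4. (~U \/ ~V \/ ~R) — ~V is true.
  5. (V \/ P \/ T) — P is true.
  6. (~U \/ Q \/ P) — P is true.
  7. (~Q \/ ~U \/ ~V) — ~V is true.
  8. (~T \/ ~S \/ U) — ~T is true.
  9. (~U \/ ~R) — ~R is true.
  10. (~T \/ ~U) — ~T is true.
  11. (T \/ U) — U is true.
  12. (~S \/ Q) — ~S is true.
  13. (R \/ P) — P is true.
  14. (~R \/ Q) — ~R is true.
  15. (U \/ V) — U is true.
  16. (U \/ ~P) — U is true.
  17. (~Q \/ ~U \/ T) — ~Q is true.
  18. (~T \/ ~V \/ ~Q) — ~V is true.
  19. (~T \/ Q \/ P) — P is true.
  20. (~V \/ ~Q \/ U) — ~V is true.
  21. (T \/ ~V \/ ~Q) — ~V is true.
  22. (~S \/ U \/ ~R) — ~S is true.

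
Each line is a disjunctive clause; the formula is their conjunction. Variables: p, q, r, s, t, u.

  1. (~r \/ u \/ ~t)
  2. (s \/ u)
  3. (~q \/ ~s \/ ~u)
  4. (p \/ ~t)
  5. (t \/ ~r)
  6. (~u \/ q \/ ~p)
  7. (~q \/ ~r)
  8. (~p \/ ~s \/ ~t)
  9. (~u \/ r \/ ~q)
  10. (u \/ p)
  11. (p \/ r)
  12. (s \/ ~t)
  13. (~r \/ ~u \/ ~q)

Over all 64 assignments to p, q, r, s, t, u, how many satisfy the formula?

The models are:
  p=T q=F r=F s=T t=F u=F
  p=T q=T r=F s=T t=F u=F
Count: 2.

2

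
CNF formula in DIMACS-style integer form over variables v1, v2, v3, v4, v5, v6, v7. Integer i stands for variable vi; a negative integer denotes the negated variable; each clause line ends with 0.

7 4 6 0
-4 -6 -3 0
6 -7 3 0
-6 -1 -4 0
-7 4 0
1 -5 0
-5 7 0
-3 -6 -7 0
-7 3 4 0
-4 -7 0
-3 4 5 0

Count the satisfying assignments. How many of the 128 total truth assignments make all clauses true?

Split on v4, then v7.
  v4=1, v7=1: a clause becomes empty — 0.
  v4=1, v7=0: v2 free; 5 ways for (v1,v3,v5,v6) × 2^1 = 10.
  v4=0, v7=1: a clause becomes empty — 0.
  v4=0, v7=0: remaining (v1,v2,v3,v5,v6) ∈ {(0,0,0,0,1); (0,1,0,0,1); (1,0,0,0,1); (1,1,0,0,1)} — 4.
Total: 0 + 10 + 0 + 4 = 14.

14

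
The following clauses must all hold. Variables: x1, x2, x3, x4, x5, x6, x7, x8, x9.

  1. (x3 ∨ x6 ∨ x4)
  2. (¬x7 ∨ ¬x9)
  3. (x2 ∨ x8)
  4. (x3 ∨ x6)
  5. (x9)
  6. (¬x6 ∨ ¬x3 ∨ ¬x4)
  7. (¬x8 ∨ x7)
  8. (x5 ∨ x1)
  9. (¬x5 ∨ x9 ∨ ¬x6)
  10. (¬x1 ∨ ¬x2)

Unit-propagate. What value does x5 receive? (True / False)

(x9) stands alone — x9 = True.
(¬x9 ∨ ¬x7) with x9 = True leaves only ¬x7, so x7 = False.
(¬x8 ∨ x7) with x7 = False leaves only ¬x8, so x8 = False.
From (x8 ∨ x2) and x8 = False: x2 = True.
In (¬x1 ∨ ¬x2), ¬x2 is now false; ¬x1 must hold, so x1 = False.
From (x5 ∨ x1) and x1 = False: x5 = True.

True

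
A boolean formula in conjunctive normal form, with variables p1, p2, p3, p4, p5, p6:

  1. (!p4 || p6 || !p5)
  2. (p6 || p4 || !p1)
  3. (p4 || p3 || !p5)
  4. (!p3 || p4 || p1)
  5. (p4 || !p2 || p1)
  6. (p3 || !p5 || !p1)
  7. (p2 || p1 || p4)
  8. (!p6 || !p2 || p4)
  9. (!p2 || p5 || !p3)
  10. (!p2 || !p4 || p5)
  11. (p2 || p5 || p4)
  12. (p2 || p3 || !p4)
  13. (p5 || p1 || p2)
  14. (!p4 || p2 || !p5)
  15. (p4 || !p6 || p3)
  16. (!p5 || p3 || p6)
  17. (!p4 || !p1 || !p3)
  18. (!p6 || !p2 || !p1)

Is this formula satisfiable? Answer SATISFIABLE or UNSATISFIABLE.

Branch on p1: take p1 = False.
Set p2 = True and propagate.
  then p4 is forced to True.
  then p5 is forced to True.
  then p6 is forced to True.
p3 is now unconstrained; take p3 = False.
So p1 = F  p2 = T  p3 = F  p4 = T  p5 = T  p6 = T is a satisfying assignment.

SATISFIABLE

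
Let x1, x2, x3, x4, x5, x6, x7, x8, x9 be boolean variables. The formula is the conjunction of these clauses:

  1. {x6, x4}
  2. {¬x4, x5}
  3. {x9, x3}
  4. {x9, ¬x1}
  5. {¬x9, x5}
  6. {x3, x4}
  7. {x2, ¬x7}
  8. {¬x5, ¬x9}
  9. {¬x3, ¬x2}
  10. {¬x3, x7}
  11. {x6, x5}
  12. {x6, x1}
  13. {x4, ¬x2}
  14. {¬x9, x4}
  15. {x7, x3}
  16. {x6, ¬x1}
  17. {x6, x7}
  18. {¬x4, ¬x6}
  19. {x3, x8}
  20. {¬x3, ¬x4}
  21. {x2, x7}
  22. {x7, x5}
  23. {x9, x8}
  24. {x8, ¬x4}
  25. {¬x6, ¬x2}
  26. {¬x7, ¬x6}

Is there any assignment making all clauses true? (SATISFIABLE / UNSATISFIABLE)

UNSATISFIABLE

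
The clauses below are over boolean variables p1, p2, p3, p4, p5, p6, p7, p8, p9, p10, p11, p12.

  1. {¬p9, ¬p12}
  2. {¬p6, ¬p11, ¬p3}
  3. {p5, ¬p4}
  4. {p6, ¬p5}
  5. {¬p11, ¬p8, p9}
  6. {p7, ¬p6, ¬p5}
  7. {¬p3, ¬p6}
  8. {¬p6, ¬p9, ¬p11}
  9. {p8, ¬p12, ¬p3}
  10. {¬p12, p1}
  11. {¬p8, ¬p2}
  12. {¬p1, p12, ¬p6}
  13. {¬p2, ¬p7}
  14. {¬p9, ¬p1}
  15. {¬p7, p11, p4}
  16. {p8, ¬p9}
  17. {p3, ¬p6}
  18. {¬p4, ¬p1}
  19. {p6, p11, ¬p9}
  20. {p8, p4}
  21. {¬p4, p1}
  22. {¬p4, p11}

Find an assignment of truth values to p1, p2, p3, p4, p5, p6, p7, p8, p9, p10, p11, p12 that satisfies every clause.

p1=True, p2=False, p3=True, p4=False, p5=False, p6=False, p7=False, p8=True, p9=False, p10=False, p11=False, p12=False

Pure literal: p2 appears only negated; assign p2 = False.
Branch on p1: take p1 = True.
  then p9 is forced to False.
  then p4 is forced to False.
  then p8 is forced to True.
  then p11 is forced to False.
  then p7 is forced to False.
Set p3 = True and propagate.
  then p6 is forced to False.
  then p5 is forced to False.
p10, p12 are now unconstrained; take p10 = False, p12 = False.
Every clause has at least one true literal under this assignment.
Check each clause:
  1. {¬p9, ¬p12} — ¬p12 is true.
  2. {¬p6, ¬p3, ¬p11} — ¬p11 is true.
  3. {p5, ¬p4} — ¬p4 is true.
  4. {¬p5, p6} — ¬p5 is true.
  5. {¬p11, p9, ¬p8} — ¬p11 is true.
  6. {¬p5, p7, ¬p6} — ¬p6 is true.
  7. {¬p3, ¬p6} — ¬p6 is true.
  8. {¬p11, ¬p9, ¬p6} — ¬p6 is true.
  9. {p8, ¬p3, ¬p12} — p8 is true.
  10. {¬p12, p1} — p1 is true.
  11. {¬p8, ¬p2} — ¬p2 is true.
  12. {¬p1, ¬p6, p12} — ¬p6 is true.
  13. {¬p7, ¬p2} — ¬p7 is true.
  14. {¬p9, ¬p1} — ¬p9 is true.
  15. {p11, p4, ¬p7} — ¬p7 is true.
  16. {p8, ¬p9} — p8 is true.
  17. {p3, ¬p6} — ¬p6 is true.
  18. {¬p4, ¬p1} — ¬p4 is true.
  19. {p6, ¬p9, p11} — ¬p9 is true.
  20. {p8, p4} — p8 is true.
  21. {¬p4, p1} — p1 is true.
  22. {p11, ¬p4} — ¬p4 is true.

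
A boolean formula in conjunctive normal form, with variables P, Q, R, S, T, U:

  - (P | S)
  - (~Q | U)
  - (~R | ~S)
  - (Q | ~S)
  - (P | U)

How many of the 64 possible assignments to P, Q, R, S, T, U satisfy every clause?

16

Split on S, then P.
  S=T, P=T: remaining (Q,R,T,U) ∈ {(T,F,F,T); (T,F,T,T)} — 2.
  S=T, P=F: remaining (Q,R,T,U) ∈ {(T,F,F,T); (T,F,T,T)} — 2.
  S=F, P=T: R, T free; 3 ways for (Q,U) × 2^2 = 12.
  S=F, P=F: a clause becomes empty — 0.
Total: 2 + 2 + 12 + 0 = 16.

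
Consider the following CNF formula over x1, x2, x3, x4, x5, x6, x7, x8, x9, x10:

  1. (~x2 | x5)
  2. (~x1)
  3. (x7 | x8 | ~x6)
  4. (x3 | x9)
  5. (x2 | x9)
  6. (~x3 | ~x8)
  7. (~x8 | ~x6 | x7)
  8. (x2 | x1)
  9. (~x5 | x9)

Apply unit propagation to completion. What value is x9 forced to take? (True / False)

True

(~x1) stands alone — x1 = False.
(x2 | x1) with x1 = False leaves only x2, so x2 = True.
(~x2 | x5) with x2 = True leaves only x5, so x5 = True.
(~x5 | x9) with x5 = True leaves only x9, so x9 = True.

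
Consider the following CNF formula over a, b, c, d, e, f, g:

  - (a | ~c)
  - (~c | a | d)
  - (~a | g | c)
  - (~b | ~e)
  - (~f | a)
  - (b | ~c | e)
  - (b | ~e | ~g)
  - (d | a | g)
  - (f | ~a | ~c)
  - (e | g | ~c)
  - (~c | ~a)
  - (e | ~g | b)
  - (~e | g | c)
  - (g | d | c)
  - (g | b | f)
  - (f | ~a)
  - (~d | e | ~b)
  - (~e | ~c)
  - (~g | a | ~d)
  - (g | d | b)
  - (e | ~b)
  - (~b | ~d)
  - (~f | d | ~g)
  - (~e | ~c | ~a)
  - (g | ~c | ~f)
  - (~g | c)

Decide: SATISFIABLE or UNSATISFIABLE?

c = True:
  propagation gives a=True; an empty clause results — contradiction.
c = False:
  propagation gives g=False, a=False, f=False, d=True; an empty clause results — contradiction.
Every branch closes, so no satisfying assignment exists.

UNSATISFIABLE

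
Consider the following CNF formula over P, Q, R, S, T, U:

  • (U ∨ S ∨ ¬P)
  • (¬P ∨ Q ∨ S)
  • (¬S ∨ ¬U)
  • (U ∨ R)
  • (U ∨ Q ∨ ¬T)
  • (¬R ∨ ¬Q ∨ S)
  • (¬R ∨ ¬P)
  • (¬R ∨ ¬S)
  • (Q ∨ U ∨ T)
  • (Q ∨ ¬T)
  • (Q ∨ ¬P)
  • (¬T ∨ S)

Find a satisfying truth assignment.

P=F  Q=T  R=F  S=F  T=F  U=T

Pure literal: P appears only negated; assign P = False.
Try Q = True.
Set R = False and propagate.
  then U is forced to True.
  then S is forced to False.
  then T is forced to False.
Check each clause:
  1. (U ∨ S ∨ ¬P) — U is true.
  2. (Q ∨ ¬P ∨ S) — Q is true.
  3. (¬U ∨ ¬S) — ¬S is true.
  4. (U ∨ R) — U is true.
  5. (Q ∨ U ∨ ¬T) — Q is true.
  6. (¬Q ∨ S ∨ ¬R) — ¬R is true.
  7. (¬P ∨ ¬R) — ¬R is true.
  8. (¬S ∨ ¬R) — ¬S is true.
  9. (Q ∨ T ∨ U) — Q is true.
  10. (Q ∨ ¬T) — Q is true.
  11. (¬P ∨ Q) — Q is true.
  12. (S ∨ ¬T) — ¬T is true.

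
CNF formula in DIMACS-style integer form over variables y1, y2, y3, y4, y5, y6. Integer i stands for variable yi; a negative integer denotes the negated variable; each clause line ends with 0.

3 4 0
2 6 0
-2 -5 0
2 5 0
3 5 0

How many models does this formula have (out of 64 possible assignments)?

14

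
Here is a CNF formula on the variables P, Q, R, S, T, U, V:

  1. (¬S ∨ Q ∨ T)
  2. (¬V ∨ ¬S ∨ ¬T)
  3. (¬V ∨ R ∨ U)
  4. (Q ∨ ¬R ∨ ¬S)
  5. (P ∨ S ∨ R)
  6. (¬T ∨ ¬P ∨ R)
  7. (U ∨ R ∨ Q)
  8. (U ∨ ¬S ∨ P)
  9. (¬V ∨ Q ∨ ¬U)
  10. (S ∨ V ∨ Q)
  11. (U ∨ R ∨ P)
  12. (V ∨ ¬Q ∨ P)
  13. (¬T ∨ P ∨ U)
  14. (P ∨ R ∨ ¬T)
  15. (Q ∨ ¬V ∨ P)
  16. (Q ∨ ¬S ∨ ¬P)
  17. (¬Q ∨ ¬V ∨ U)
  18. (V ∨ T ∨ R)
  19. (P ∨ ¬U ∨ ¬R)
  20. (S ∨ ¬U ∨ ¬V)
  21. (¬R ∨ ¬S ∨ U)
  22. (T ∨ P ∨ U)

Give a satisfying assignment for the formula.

P=True  Q=True  R=True  S=True  T=False  U=True  V=False

Check each clause:
  1. (Q ∨ ¬S ∨ T) — Q is true.
  2. (¬S ∨ ¬V ∨ ¬T) — ¬V is true.
  3. (U ∨ R ∨ ¬V) — ¬V is true.
  4. (Q ∨ ¬S ∨ ¬R) — Q is true.
  5. (S ∨ R ∨ P) — P is true.
  6. (¬T ∨ R ∨ ¬P) — R is true.
  7. (R ∨ U ∨ Q) — Q is true.
  8. (U ∨ ¬S ∨ P) — P is true.
  9. (¬V ∨ Q ∨ ¬U) — ¬V is true.
  10. (V ∨ Q ∨ S) — Q is true.
  11. (P ∨ U ∨ R) — P is true.
  12. (P ∨ ¬Q ∨ V) — P is true.
  13. (¬T ∨ P ∨ U) — P is true.
  14. (R ∨ P ∨ ¬T) — P is true.
  15. (P ∨ Q ∨ ¬V) — ¬V is true.
  16. (¬P ∨ ¬S ∨ Q) — Q is true.
  17. (¬Q ∨ U ∨ ¬V) — ¬V is true.
  18. (V ∨ T ∨ R) — R is true.
  19. (¬R ∨ P ∨ ¬U) — P is true.
  20. (S ∨ ¬V ∨ ¬U) — ¬V is true.
  21. (U ∨ ¬S ∨ ¬R) — U is true.
  22. (U ∨ P ∨ T) — P is true.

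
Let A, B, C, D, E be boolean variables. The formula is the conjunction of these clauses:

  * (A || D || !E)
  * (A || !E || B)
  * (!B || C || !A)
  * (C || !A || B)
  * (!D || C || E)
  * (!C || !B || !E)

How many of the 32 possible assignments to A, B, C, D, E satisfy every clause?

13

Case analysis on A and B:
  A=T, B=T: remaining (C,D,E) ∈ {(T,F,F); (T,T,F)} — 2.
  A=T, B=F: remaining (C,D,E) ∈ {(T,F,F); (T,F,T); (T,T,F); (T,T,T)} — 4.
  A=F, B=T: remaining (C,D,E) ∈ {(F,F,F); (F,T,T); (T,F,F); (T,T,F)} — 4.
  A=F, B=F: remaining (C,D,E) ∈ {(F,F,F); (T,F,F); (T,T,F)} — 3.
Total: 2 + 4 + 4 + 3 = 13.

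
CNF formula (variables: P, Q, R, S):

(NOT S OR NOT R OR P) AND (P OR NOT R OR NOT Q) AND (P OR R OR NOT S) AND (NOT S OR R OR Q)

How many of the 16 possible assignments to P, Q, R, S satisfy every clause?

10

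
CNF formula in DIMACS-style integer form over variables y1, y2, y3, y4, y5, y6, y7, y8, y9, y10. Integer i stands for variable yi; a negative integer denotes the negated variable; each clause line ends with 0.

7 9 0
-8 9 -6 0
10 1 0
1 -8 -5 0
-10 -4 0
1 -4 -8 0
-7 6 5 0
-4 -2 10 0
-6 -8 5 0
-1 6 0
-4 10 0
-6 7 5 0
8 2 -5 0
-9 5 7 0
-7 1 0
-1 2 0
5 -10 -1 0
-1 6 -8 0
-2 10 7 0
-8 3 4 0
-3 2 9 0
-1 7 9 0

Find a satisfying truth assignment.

y1=T, y2=T, y3=T, y4=F, y5=T, y6=T, y7=T, y8=F, y9=F, y10=T

Check each clause:
  1. (y9 || y7) — y7 is true.
  2. (!y8 || y9 || !y6) — !y8 is true.
  3. (y10 || y1) — y1 is true.
  4. (!y5 || !y8 || y1) — !y8 is true.
  5. (!y10 || !y4) — !y4 is true.
  6. (y1 || !y8 || !y4) — !y8 is true.
  7. (y6 || y5 || !y7) — y5 is true.
  8. (y10 || !y4 || !y2) — y10 is true.
  9. (!y8 || !y6 || y5) — !y8 is true.
  10. (!y1 || y6) — y6 is true.
  11. (!y4 || y10) — y10 is true.
  12. (!y6 || y7 || y5) — y5 is true.
  13. (y2 || !y5 || y8) — y2 is true.
  14. (y7 || y5 || !y9) — y7 is true.
  15. (y1 || !y7) — y1 is true.
  16. (y2 || !y1) — y2 is true.
  17. (y5 || !y1 || !y10) — y5 is true.
  18. (!y1 || !y8 || y6) — !y8 is true.
  19. (y7 || y10 || !y2) — y10 is true.
  20. (y3 || y4 || !y8) — !y8 is true.
  21. (y9 || !y3 || y2) — y2 is true.
  22. (y9 || y7 || !y1) — y7 is true.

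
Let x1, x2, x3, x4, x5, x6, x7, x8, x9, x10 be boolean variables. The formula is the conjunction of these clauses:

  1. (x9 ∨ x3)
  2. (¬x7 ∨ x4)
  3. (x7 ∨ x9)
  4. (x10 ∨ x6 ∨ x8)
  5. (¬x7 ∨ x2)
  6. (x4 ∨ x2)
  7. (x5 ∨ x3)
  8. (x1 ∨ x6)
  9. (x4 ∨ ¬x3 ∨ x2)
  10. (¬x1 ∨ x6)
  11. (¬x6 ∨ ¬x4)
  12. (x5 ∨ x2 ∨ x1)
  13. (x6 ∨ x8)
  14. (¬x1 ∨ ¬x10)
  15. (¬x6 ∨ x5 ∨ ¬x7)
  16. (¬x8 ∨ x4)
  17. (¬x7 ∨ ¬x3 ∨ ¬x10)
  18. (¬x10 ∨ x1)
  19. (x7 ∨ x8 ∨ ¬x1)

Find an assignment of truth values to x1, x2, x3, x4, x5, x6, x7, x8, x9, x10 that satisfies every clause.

x1=False, x2=True, x3=True, x4=False, x5=False, x6=True, x7=False, x8=False, x9=True, x10=False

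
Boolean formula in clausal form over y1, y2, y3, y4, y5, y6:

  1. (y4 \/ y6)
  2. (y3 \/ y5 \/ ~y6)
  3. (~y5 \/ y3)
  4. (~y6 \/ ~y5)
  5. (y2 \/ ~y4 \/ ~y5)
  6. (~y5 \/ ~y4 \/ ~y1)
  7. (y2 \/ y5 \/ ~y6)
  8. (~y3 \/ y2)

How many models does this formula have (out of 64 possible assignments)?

Split on y5, then y6.
  y5=1, y6=1: a clause becomes empty — 0.
  y5=1, y6=0: remaining (y1,y2,y3,y4) ∈ {(0,1,1,1)} — 1.
  y5=0, y6=1: remaining (y1,y2,y3,y4) ∈ {(0,1,1,0); (0,1,1,1); (1,1,1,0); (1,1,1,1)} — 4.
  y5=0, y6=0: y1 free; 3 ways for (y2,y3,y4) × 2^1 = 6.
Total: 0 + 1 + 4 + 6 = 11.

11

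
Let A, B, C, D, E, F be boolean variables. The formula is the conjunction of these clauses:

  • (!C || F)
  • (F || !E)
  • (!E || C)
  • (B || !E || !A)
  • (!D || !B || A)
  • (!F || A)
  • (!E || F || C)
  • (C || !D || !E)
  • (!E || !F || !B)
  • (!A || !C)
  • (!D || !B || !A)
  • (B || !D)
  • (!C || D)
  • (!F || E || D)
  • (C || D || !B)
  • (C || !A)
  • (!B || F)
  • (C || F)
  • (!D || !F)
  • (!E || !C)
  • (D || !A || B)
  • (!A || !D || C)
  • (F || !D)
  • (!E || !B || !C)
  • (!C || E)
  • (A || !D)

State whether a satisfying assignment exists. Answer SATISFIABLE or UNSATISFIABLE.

C = True:
  propagation gives F=True, A=True; an empty clause results — contradiction.
C = False:
  propagation gives E=False, A=False, F=False; an empty clause results — contradiction.
Every branch closes, so no satisfying assignment exists.

UNSATISFIABLE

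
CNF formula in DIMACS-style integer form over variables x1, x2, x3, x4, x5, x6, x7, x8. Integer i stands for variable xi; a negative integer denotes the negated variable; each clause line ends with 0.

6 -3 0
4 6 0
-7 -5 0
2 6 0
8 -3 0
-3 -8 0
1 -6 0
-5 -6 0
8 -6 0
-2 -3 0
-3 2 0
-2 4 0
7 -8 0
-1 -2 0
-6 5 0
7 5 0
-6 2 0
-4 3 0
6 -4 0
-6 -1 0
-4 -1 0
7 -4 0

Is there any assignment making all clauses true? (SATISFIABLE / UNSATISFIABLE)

x6 = True:
  propagation gives x1=True; an empty clause results — contradiction.
x6 = False:
  propagation gives x3=False, x4=True; an empty clause results — contradiction.
Every branch closes, so no satisfying assignment exists.

UNSATISFIABLE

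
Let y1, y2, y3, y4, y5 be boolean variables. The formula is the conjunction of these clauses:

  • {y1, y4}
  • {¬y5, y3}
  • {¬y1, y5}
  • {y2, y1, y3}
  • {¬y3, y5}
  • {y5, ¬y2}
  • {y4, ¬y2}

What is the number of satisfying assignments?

Satisfying assignments:
  y1=0 y2=0 y3=1 y4=1 y5=1
  y1=0 y2=1 y3=1 y4=1 y5=1
  y1=1 y2=0 y3=1 y4=0 y5=1
  y1=1 y2=0 y3=1 y4=1 y5=1
  y1=1 y2=1 y3=1 y4=1 y5=1
That's 5 in total.

5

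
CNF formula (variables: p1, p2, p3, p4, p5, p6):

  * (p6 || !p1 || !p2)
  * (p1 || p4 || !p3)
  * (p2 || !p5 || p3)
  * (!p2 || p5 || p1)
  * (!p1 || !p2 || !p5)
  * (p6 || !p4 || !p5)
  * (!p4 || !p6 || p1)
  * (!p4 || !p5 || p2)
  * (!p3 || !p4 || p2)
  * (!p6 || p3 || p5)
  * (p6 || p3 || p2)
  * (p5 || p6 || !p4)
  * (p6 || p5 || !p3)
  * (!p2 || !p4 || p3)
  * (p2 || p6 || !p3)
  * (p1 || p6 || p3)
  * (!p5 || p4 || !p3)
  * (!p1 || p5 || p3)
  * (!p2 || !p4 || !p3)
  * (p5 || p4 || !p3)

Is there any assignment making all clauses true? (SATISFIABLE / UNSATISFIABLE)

SATISFIABLE

Try p1 = False.
Set p2 = True and propagate.
  then p5 is forced to True.
The remaining clauses are satisfied by p3 = False, p4 = False, p6 = True.
Every clause has at least one true literal under this assignment.
So p1=F  p2=T  p3=F  p4=F  p5=T  p6=T is a satisfying assignment.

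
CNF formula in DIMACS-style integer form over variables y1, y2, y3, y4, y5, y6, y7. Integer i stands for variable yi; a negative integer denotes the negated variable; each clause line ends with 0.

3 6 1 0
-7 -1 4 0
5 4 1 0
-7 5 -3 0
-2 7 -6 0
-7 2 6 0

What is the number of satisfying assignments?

57

Case analysis on y7 and y1:
  y7=1, y1=1: 9 of the 32 assignments to (y2,y3,y4,y5,y6) work.
  y7=1, y1=0: 12 of the 32 assignments to (y2,y3,y4,y5,y6) work.
  y7=0, y1=1: y3, y4, y5 free; 3 ways for (y2,y6) × 2^3 = 24.
  y7=0, y1=0: 12 of the 32 assignments to (y2,y3,y4,y5,y6) work.
Total: 9 + 12 + 24 + 12 = 57.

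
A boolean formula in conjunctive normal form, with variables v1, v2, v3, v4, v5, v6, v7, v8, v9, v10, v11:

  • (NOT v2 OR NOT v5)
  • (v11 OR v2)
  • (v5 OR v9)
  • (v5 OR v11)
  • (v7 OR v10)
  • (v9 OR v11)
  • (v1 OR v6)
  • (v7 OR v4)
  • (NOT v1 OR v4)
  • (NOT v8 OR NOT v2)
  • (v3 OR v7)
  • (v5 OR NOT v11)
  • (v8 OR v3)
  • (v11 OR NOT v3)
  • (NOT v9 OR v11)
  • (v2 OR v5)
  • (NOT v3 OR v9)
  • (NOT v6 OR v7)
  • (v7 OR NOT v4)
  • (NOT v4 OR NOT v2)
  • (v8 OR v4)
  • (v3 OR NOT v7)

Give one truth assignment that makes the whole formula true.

v1 = 1  v2 = 0  v3 = 1  v4 = 1  v5 = 1  v6 = 1  v7 = 1  v8 = 0  v9 = 1  v10 = 1  v11 = 1

v10 occurs only positively in the remaining clauses — set v10 = True.
Branch on v1: take v1 = True.
  then v4 is forced to True.
  then v7 is forced to True.
  then v2 is forced to False.
  then v11 is forced to True.
  then v5 is forced to True.
  then v3 is forced to True.
  then v9 is forced to True.
v6, v8 are now unconstrained; take v6 = True, v8 = False.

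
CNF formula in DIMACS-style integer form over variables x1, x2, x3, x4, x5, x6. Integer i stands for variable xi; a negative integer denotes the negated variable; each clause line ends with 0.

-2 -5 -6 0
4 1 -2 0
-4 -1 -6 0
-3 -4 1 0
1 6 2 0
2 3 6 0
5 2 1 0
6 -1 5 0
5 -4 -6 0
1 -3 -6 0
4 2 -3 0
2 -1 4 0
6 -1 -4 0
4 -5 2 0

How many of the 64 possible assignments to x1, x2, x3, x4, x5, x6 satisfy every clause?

The models are:
  x1=F x2=F x3=F x4=T x5=T x6=T
  x1=F x2=T x3=F x4=T x5=F x6=F
  x1=F x2=T x3=F x4=T x5=T x6=F
  x1=T x2=T x3=F x4=F x5=F x6=T
  x1=T x2=T x3=F x4=F x5=T x6=F
  x1=T x2=T x3=T x4=F x5=F x6=T
  x1=T x2=T x3=T x4=F x5=T x6=F
That's 7 in total.

7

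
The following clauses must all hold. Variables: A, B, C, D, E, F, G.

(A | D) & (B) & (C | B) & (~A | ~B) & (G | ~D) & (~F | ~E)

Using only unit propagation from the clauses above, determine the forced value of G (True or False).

True

(B) is a unit clause: B = True.
From (~B | ~A) and B = True: A = False.
In (D | A), A is now false; D must hold, so D = True.
(G | ~D) with D = True leaves only G, so G = True.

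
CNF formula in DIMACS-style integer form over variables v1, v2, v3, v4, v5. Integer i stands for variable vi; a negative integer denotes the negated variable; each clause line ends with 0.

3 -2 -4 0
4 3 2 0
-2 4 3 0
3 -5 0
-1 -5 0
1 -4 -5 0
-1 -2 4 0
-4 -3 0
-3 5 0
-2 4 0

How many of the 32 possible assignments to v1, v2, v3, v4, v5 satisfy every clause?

3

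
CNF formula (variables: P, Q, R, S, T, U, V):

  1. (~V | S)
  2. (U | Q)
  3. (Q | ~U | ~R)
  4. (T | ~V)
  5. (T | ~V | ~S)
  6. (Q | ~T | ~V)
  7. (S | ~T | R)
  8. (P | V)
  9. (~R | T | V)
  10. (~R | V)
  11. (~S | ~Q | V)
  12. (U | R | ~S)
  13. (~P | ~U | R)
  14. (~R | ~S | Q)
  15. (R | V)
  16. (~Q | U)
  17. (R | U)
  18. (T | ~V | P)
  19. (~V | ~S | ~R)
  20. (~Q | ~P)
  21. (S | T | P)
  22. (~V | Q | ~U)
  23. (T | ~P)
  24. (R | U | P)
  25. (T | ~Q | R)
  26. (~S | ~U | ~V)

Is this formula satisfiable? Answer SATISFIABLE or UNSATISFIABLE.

UNSATISFIABLE

V = True:
  propagation gives S=True, T=True, Q=True, U=True; an empty clause results — contradiction.
V = False:
  propagation gives P=True, R=False; an empty clause results — contradiction.
Every branch closes, so no satisfying assignment exists.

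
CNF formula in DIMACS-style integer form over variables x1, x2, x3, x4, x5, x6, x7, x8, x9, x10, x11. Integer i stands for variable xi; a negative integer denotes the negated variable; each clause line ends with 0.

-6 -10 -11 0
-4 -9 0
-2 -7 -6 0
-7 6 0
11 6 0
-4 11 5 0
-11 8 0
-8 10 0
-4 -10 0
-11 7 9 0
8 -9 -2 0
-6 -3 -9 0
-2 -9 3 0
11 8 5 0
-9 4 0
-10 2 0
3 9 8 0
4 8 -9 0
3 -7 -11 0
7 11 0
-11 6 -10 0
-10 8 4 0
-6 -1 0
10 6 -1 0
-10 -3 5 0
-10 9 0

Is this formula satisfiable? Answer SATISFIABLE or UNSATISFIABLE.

SATISFIABLE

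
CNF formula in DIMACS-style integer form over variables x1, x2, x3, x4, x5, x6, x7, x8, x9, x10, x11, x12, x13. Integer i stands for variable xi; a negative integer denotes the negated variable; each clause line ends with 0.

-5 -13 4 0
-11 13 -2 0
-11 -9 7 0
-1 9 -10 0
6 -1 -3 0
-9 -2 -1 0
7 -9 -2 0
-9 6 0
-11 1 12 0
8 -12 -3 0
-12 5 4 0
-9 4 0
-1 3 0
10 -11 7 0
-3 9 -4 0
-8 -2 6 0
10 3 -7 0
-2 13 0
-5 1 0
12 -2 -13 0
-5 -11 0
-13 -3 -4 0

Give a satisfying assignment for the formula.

x1=1  x2=0  x3=1  x4=1  x5=0  x6=1  x7=0  x8=1  x9=1  x10=1  x11=0  x12=0  x13=0

x2 occurs only negated in the remaining clauses — set x2 = False.
x6 occurs only positively in the remaining clauses — set x6 = True.
Branch on x1: take x1 = True.
  then x3 is forced to True.
The remaining clauses are satisfied by x4 = True, x5 = False, x7 = False, x8 = True, x9 = True, x10 = True, x11 = False, x12 = False, x13 = False.
Check each clause:
  1. {x4, ¬x13, ¬x5} — ¬x13 is true.
  2. {¬x11, x13, ¬x2} — ¬x11 is true.
  3. {¬x9, ¬x11, x7} — ¬x11 is true.
  4. {¬x1, x9, ¬x10} — x9 is true.
  5. {x6, ¬x3, ¬x1} — x6 is true.
  6. {¬x9, ¬x1, ¬x2} — ¬x2 is true.
  7. {¬x9, ¬x2, x7} — ¬x2 is true.
  8. {¬x9, x6} — x6 is true.
  9. {x1, ¬x11, x12} — x1 is true.
  10. {¬x3, x8, ¬x12} — x8 is true.
  11. {x5, x4, ¬x12} — ¬x12 is true.
  12. {x4, ¬x9} — x4 is true.
  13. {¬x1, x3} — x3 is true.
  14. {¬x11, x7, x10} — x10 is true.
  15. {¬x3, ¬x4, x9} — x9 is true.
  16. {¬x2, ¬x8, x6} — x6 is true.
  17. {x10, x3, ¬x7} — ¬x7 is true.
  18. {¬x2, x13} — ¬x2 is true.
  19. {x1, ¬x5} — x1 is true.
  20. {¬x2, x12, ¬x13} — ¬x13 is true.
  21. {¬x11, ¬x5} — ¬x5 is true.
  22. {¬x4, ¬x3, ¬x13} — ¬x13 is true.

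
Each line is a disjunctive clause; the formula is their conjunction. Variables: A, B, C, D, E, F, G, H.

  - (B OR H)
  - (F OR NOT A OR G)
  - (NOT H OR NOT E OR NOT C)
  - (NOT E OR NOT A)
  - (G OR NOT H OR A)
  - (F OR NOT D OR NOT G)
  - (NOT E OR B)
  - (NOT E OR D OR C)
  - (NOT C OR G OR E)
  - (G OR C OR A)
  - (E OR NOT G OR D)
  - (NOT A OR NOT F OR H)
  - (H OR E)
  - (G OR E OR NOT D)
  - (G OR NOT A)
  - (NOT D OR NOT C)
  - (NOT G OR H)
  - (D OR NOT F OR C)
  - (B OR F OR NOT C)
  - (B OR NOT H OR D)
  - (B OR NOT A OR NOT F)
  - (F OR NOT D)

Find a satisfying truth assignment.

B occurs only positively in the remaining clauses — set B = True.
Set A = True and propagate.
  then E is forced to False.
  then H is forced to True.
  then G is forced to True.
  then D is forced to True.
  then F is forced to True.
  then C is forced to False.

A=True, B=True, C=False, D=True, E=False, F=True, G=True, H=True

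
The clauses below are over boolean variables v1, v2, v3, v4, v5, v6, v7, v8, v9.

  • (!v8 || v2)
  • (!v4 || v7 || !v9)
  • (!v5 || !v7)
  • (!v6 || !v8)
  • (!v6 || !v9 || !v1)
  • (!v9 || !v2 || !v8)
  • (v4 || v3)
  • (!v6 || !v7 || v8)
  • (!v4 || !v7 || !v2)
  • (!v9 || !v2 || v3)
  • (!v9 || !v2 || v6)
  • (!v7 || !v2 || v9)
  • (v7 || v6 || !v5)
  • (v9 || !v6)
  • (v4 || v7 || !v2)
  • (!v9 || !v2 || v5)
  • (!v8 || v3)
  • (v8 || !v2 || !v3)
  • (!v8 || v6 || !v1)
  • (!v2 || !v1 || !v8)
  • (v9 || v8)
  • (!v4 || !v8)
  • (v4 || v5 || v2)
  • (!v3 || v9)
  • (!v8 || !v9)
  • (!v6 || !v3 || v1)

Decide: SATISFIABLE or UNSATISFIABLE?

SATISFIABLE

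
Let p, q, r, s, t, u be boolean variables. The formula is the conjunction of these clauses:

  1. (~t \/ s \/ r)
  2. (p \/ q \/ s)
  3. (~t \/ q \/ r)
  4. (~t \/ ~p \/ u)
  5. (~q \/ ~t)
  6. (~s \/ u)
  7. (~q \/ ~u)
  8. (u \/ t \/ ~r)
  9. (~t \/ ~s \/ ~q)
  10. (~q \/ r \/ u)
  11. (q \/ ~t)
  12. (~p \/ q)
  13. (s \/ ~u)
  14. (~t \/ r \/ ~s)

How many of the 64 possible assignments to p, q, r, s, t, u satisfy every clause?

The models are:
  p=0 q=0 r=0 s=1 t=0 u=1
  p=0 q=0 r=1 s=1 t=0 u=1
That's 2 in total.

2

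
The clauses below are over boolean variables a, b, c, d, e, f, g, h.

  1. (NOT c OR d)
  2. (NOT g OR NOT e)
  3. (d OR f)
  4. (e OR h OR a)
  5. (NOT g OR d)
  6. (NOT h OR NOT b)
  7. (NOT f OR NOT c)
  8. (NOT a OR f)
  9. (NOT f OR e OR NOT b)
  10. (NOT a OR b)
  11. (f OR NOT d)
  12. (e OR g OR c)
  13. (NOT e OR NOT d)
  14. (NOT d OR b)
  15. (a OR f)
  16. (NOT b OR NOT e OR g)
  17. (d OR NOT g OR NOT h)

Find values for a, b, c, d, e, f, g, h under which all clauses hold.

a=F, b=F, c=F, d=F, e=T, f=T, g=F, h=F

Check each clause:
  1. (NOT c OR d) — NOT c is true.
  2. (NOT g OR NOT e) — NOT g is true.
  3. (d OR f) — f is true.
  4. (h OR a OR e) — e is true.
  5. (NOT g OR d) — NOT g is true.
  6. (NOT h OR NOT b) — NOT h is true.
  7. (NOT f OR NOT c) — NOT c is true.
  8. (NOT a OR f) — NOT a is true.
  9. (e OR NOT f OR NOT b) — e is true.
  10. (b OR NOT a) — NOT a is true.
  11. (f OR NOT d) — NOT d is true.
  12. (c OR g OR e) — e is true.
  13. (NOT e OR NOT d) — NOT d is true.
  14. (b OR NOT d) — NOT d is true.
  15. (a OR f) — f is true.
  16. (NOT b OR g OR NOT e) — NOT b is true.
  17. (d OR NOT g OR NOT h) — NOT h is true.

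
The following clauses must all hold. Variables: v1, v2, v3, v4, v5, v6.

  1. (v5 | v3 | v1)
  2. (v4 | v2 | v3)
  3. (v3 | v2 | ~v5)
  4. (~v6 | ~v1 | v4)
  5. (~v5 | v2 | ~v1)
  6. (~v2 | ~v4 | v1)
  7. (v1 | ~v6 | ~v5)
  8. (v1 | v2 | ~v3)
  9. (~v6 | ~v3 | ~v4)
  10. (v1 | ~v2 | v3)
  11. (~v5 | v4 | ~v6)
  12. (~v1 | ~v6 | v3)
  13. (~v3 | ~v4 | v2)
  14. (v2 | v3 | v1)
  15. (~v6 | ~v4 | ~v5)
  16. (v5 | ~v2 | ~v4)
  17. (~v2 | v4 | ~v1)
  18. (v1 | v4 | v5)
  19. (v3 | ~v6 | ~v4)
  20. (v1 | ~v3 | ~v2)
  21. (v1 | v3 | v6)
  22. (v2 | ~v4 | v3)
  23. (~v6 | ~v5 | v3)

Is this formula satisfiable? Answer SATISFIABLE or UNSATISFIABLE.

SATISFIABLE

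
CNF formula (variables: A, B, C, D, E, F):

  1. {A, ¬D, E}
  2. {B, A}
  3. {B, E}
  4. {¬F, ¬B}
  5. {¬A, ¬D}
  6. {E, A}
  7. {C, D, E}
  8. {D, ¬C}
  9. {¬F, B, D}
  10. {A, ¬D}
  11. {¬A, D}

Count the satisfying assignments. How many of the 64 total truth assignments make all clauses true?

Satisfying assignments:
  A=0 B=1 C=0 D=0 E=1 F=0
That's 1 in total.

1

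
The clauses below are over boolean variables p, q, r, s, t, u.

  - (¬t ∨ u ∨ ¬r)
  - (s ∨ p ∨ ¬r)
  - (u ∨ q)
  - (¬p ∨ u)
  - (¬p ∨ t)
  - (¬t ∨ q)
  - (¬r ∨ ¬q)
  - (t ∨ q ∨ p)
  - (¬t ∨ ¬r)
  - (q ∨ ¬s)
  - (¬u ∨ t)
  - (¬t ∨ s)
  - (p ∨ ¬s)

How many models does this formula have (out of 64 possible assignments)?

The models are:
  p=0 q=1 r=0 s=0 t=0 u=0
  p=1 q=1 r=0 s=1 t=1 u=1
That's 2 in total.

2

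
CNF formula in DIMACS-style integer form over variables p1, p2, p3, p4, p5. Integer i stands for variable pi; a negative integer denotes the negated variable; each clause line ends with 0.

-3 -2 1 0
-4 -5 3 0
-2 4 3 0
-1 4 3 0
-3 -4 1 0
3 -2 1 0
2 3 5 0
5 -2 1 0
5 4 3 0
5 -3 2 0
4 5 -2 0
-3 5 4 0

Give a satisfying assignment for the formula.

p1 = F, p2 = F, p3 = T, p4 = F, p5 = T

Check each clause:
  1. (NOT p3 OR NOT p2 OR p1) — NOT p2 is true.
  2. (NOT p5 OR p3 OR NOT p4) — p3 is true.
  3. (p4 OR p3 OR NOT p2) — p3 is true.
  4. (p3 OR NOT p1 OR p4) — p3 is true.
  5. (NOT p3 OR p1 OR NOT p4) — NOT p4 is true.
  6. (p1 OR p3 OR NOT p2) — p3 is true.
  7. (p5 OR p3 OR p2) — p3 is true.
  8. (p1 OR p5 OR NOT p2) — p5 is true.
  9. (p5 OR p3 OR p4) — p3 is true.
  10. (p5 OR p2 OR NOT p3) — p5 is true.
  11. (p4 OR NOT p2 OR p5) — p5 is true.
  12. (NOT p3 OR p5 OR p4) — p5 is true.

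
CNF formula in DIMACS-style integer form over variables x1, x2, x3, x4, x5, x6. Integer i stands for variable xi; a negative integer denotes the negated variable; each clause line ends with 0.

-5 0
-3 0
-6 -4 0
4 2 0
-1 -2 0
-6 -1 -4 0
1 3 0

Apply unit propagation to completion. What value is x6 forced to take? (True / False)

False

Unit clause (¬x5) sets x5 = False.
(¬x3) is a unit clause: x3 = False.
In (x3 ∨ x1), x3 is now false; x1 must hold, so x1 = True.
In (¬x1 ∨ ¬x2), ¬x1 is now false; ¬x2 must hold, so x2 = False.
(x2 ∨ x4): since x2 = False, the clause reduces to (x4). x4 = True.
From (¬x6 ∨ ¬x4) and x4 = True: x6 = False.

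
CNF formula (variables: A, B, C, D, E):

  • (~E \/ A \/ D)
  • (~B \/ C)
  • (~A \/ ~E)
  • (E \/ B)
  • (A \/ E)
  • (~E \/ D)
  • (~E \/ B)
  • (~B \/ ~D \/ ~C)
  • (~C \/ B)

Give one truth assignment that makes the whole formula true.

A=True, B=True, C=True, D=False, E=False

Try A = True.
  then E is forced to False.
  then B is forced to True.
  then C is forced to True.
  then D is forced to False.
Check each clause:
  1. (~E \/ A \/ D) — A is true.
  2. (~B \/ C) — C is true.
  3. (~E \/ ~A) — ~E is true.
  4. (E \/ B) — B is true.
  5. (A \/ E) — A is true.
  6. (D \/ ~E) — ~E is true.
  7. (~E \/ B) — B is true.
  8. (~B \/ ~C \/ ~D) — ~D is true.
  9. (B \/ ~C) — B is true.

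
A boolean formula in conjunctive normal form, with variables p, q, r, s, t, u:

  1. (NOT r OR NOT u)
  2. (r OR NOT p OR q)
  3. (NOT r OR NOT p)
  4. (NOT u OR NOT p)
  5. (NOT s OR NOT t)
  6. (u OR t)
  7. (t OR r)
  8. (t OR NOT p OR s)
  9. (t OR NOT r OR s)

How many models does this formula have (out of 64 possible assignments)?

7

Case analysis on r and t:
  r=1, t=1: remaining (p,q,s,u) ∈ {(0,0,0,0); (0,1,0,0)} — 2.
  r=1, t=0: a clause becomes empty — 0.
  r=0, t=1: 5 of the 16 assignments to (p,q,s,u) work.
  r=0, t=0: a clause becomes empty — 0.
Total: 2 + 0 + 5 + 0 = 7.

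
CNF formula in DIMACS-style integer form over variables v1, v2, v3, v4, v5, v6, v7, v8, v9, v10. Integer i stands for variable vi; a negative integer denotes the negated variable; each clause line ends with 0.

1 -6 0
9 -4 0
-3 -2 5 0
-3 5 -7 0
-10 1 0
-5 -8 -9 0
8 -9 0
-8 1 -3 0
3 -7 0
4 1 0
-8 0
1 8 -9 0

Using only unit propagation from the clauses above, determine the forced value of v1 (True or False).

True

Unit clause (~v8) sets v8 = False.
From (~v9 | v8) and v8 = False: v9 = False.
(v9 | ~v4) with v9 = False leaves only ~v4, so v4 = False.
From (v4 | v1) and v4 = False: v1 = True.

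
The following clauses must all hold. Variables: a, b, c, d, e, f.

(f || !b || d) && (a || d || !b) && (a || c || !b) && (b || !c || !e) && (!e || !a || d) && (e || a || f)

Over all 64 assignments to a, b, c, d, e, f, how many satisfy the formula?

31

Case analysis on a and b:
  a=T, b=T: c free; 5 ways for (d,e,f) × 2^1 = 10.
  a=T, b=F: f free; 5 ways for (c,d,e) × 2^1 = 10.
  a=F, b=T: remaining (c,d,e,f) ∈ {(T,T,F,T); (T,T,T,F); (T,T,T,T)} — 3.
  a=F, b=F: d free; 4 ways for (c,e,f) × 2^1 = 8.
Total: 10 + 10 + 3 + 8 = 31.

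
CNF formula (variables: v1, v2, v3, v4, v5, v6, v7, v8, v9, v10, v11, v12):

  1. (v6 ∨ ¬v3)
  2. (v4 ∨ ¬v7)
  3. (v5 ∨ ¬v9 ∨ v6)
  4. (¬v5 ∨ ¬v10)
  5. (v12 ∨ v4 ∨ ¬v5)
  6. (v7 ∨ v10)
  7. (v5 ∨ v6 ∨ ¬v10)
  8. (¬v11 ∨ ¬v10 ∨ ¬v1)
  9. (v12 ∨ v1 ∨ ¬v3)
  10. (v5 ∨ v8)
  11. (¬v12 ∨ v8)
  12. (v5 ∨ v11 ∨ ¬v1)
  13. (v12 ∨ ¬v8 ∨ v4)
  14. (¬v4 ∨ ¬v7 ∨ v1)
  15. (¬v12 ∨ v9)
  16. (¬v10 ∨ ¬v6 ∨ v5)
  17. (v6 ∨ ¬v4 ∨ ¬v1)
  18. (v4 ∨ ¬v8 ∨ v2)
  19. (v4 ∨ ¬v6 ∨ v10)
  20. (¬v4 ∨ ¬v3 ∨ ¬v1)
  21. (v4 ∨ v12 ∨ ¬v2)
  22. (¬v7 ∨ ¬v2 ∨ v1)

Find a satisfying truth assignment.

v1=True, v2=False, v3=False, v4=True, v5=True, v6=True, v7=True, v8=True, v9=False, v10=False, v11=False, v12=False

v3 occurs only negated in the remaining clauses — set v3 = False.
Set v1 = True and propagate.
The remaining clauses are satisfied by v2 = False, v4 = True, v5 = True, v6 = True, v7 = True, v8 = True, v9 = False, v10 = False, v11 = False, v12 = False.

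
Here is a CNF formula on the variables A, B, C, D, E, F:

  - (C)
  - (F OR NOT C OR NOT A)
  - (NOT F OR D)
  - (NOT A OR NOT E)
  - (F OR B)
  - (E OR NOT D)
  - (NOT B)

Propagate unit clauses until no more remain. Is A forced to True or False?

False

(C) stands alone — C = True.
Unit clause (NOT B) sets B = False.
From (F OR B) and B = False: F = True.
From (D OR NOT F) and F = True: D = True.
In (NOT D OR E), NOT D is now false; E must hold, so E = True.
In (NOT A OR NOT E), NOT E is now false; NOT A must hold, so A = False.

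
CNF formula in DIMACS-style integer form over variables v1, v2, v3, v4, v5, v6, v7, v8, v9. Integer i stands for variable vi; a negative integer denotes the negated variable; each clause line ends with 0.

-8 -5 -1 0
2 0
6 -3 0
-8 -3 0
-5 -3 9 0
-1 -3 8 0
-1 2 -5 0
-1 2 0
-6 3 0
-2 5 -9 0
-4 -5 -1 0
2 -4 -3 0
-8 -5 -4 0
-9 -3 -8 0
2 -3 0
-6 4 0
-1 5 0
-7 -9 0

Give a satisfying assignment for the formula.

v1 = T, v2 = T, v3 = F, v4 = F, v5 = T, v6 = F, v7 = F, v8 = F, v9 = T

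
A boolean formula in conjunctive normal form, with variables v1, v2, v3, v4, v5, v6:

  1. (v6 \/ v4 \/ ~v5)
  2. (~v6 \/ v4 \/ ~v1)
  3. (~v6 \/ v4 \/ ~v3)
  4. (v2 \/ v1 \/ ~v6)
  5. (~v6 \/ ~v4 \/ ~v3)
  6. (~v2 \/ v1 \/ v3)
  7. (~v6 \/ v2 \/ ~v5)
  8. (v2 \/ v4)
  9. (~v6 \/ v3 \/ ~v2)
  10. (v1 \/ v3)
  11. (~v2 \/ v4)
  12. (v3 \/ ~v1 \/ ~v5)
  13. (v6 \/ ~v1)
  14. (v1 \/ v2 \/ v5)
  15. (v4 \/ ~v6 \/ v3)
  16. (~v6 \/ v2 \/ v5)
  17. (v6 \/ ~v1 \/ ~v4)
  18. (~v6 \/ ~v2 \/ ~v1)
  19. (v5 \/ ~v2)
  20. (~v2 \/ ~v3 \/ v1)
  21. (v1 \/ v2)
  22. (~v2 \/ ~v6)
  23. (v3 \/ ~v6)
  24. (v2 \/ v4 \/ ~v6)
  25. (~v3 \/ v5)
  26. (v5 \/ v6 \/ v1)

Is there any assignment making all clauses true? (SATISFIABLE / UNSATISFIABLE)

v6 = True:
  propagation gives v2=False, v1=True, v4=True, v3=False; an empty clause results — contradiction.
v6 = False:
  propagation gives v1=False, v3=True, v2=False; an empty clause results — contradiction.
Every branch closes, so no satisfying assignment exists.

UNSATISFIABLE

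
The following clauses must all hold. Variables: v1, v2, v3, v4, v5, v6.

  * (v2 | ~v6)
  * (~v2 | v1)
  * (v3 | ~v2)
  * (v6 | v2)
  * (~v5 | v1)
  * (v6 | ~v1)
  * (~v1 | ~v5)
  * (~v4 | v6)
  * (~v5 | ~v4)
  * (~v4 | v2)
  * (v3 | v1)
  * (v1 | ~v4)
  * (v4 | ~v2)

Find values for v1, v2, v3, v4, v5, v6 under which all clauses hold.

v1 = T, v2 = T, v3 = T, v4 = T, v5 = F, v6 = T

v3 occurs only positively in the remaining clauses — set v3 = True.
Pure literal: v5 appears only negated; assign v5 = False.
Branch on v1: take v1 = True.
  then v6 is forced to True.
  then v2 is forced to True.
  then v4 is forced to True.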